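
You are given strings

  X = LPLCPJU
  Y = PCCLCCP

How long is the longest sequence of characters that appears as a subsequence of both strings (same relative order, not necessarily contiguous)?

4

Pick P at X[2]=Y[1], then L at X[3]=Y[4], then C at X[4]=Y[6], then P at X[5]=Y[7]; all 4 characters appear in both, in order, and the DP table's final entry dp[7][7] is also 4, so no common subsequence is longer.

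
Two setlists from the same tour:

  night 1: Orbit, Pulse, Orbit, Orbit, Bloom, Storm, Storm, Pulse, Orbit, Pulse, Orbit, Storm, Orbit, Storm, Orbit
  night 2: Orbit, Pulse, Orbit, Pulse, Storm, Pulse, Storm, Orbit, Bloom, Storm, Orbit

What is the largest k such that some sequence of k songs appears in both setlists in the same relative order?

Taking Orbit (night 1 #1, night 2 #1), Pulse (night 1 #2, night 2 #2), Orbit (night 1 #3, night 2 #3), Storm (night 1 #7, night 2 #5), Pulse (night 1 #10, night 2 #6), Storm (night 1 #12, night 2 #7), Orbit (night 1 #13, night 2 #8), Storm (night 1 #14, night 2 #10), Orbit (night 1 #15, night 2 #11) gives a common subsequence of length 9. Since dp[15][11] = 9, nothing longer is possible.

9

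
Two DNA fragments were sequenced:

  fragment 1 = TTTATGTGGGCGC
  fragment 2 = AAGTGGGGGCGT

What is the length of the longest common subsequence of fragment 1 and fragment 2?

Pick A (fragment 1 #4, fragment 2 #2), then T (fragment 1 #5, fragment 2 #4), then G (fragment 1 #6, fragment 2 #6), then G (fragment 1 #8, fragment 2 #7), then G (fragment 1 #9, fragment 2 #8), then G (fragment 1 #10, fragment 2 #9), then C (fragment 1 #11, fragment 2 #10), then G (fragment 1 #12, fragment 2 #11); all 8 bases appear in both, in order. dp[13][12] = 8 confirms this is the maximum.

8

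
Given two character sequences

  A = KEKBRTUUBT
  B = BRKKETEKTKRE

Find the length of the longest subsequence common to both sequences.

4

Let dp[i][j] be the LCS length of the first i characters of A and the first j characters of B. dp[i][j] = dp[i-1][j-1]+1 when the i-th and j-th characters match, else max(dp[i-1][j], dp[i][j-1]).
    ·  B  R  K  K  E  T  E  K  T  K  R  E
 ·  0  0  0  0  0  0  0  0  0  0  0  0  0
 K  0  0  0  1  1  1  1  1  1  1  1  1  1
 E  0  0  0  1  1  2  2  2  2  2  2  2  2
 K  0  0  0  1  2  2  2  2  3  3  3  3  3
 B  0  1  1  1  2  2  2  2  3  3  3  3  3
 R  0  1  2  2  2  2  2  2  3  3  3  4  4
 T  0  1  2  2  2  2  3  3  3  4  4  4  4
 U  0  1  2  2  2  2  3  3  3  4  4  4  4
 U  0  1  2  2  2  2  3  3  3  4  4  4  4
 B  0  1  2  2  2  2  3  3  3  4  4  4  4
 T  0  1  2  2  2  2  3  3  3  4  4  4  4
dp[10][12] = 4. One LCS (by backtracking along matches): KEKR.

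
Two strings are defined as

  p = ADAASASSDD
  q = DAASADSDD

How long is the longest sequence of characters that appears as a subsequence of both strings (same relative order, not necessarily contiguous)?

Taking D (p #2, q #1), then A (p #3, q #2), then A (p #4, q #3), then S (p #5, q #4), then A (p #6, q #5), then S (p #8, q #7), then D (p #9, q #8), then D (p #10, q #9) gives a common subsequence of length 8, and the DP table's final entry dp[10][9] is also 8, so no common subsequence is longer.

8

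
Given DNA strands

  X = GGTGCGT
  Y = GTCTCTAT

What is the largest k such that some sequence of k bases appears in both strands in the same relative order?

Let dp[i][j] be the LCS length of the first i bases of X and the first j bases of Y. dp[i][j] = dp[i-1][j-1]+1 when the i-th and j-th bases match, else max(dp[i-1][j], dp[i][j-1]).
    ·  G  T  C  T  C  T  A  T
 ·  0  0  0  0  0  0  0  0  0
 G  0  1  1  1  1  1  1  1  1
 G  0  1  1  1  1  1  1  1  1
 T  0  1  2  2  2  2  2  2  2
 G  0  1  2  2  2  2  2  2  2
 C  0  1  2  3  3  3  3  3  3
 G  0  1  2  3  3  3  3  3  3
 T  0  1  2  3  4  4  4  4  4
dp[7][8] = 4. One LCS (by backtracking along matches): GTCT.

4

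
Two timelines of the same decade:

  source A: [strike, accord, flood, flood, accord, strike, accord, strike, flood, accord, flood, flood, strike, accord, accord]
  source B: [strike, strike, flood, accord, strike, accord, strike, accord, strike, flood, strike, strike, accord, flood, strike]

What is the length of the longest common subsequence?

10

Match strike (source A #1, source B #2), accord (source A #2, source B #4), accord (source A #5, source B #6), strike (source A #6, source B #7), accord (source A #7, source B #8), strike (source A #8, source B #9), flood (source A #9, source B #10), accord (source A #10, source B #13), flood (source A #12, source B #14), strike (source A #13, source B #15) — 10 events in the same relative order in both. The LCS DP gives dp[15][15] = 10, so this is optimal.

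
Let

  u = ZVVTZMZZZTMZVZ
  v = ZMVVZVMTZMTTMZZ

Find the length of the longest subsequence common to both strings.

10

One common subsequence of length 10: Z (u #1, v #1) → V (u #2, v #4) → V (u #3, v #6) → T (u #4, v #8) → Z (u #5, v #9) → M (u #6, v #10) → T (u #10, v #12) → M (u #11, v #13) → Z (u #12, v #14) → Z (u #14, v #15), and the DP table's final entry dp[14][15] is also 10, so no common subsequence is longer.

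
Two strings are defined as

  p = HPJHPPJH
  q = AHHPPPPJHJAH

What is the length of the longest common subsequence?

Pick H (p #1, q #3), P (p #2, q #7), J (p #3, q #8), H (p #4, q #9), J (p #7, q #10), H (p #8, q #12); all 6 characters appear in both, in order. The LCS DP gives dp[8][12] = 6, so this is optimal.

6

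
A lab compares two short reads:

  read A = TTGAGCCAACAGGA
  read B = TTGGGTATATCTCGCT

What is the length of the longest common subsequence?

One common subsequence of length 8: T (read A #1, read B #1) → T (read A #2, read B #2) → G (read A #3, read B #4) → G (read A #5, read B #5) → A (read A #8, read B #7) → A (read A #9, read B #9) → C (read A #10, read B #13) → G (read A #12, read B #14). The LCS DP gives dp[14][16] = 8, so this is optimal.

8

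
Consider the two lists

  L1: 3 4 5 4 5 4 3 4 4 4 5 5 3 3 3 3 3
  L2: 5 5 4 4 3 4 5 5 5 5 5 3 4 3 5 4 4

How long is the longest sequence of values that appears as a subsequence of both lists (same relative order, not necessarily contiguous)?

9

Match 5 at L1[3]=L2[2], 4 at L1[4]=L2[3], 4 at L1[6]=L2[4], 3 at L1[7]=L2[5], 4 at L1[8]=L2[6], 5 at L1[11]=L2[10], 5 at L1[12]=L2[11], 3 at L1[13]=L2[12], 3 at L1[14]=L2[14] — 9 values in the same relative order in both. The LCS DP gives dp[17][17] = 9, so this is optimal.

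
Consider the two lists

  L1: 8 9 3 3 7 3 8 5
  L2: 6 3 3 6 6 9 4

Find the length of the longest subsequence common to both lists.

2

Match 3 (L1 #3, L2 #2); then 3 (L1 #4, L2 #3) — 2 values in the same relative order in both. The LCS DP gives dp[8][7] = 2, so this is optimal.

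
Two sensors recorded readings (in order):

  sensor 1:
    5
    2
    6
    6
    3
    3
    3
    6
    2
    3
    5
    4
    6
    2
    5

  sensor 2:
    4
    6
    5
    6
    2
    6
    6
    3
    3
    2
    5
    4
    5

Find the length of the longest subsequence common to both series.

10

Match 5 at sensor 1[1]=sensor 2[3]; then 2 at sensor 1[2]=sensor 2[5]; then 6 at sensor 1[3]=sensor 2[6]; then 6 at sensor 1[4]=sensor 2[7]; then 3 at sensor 1[6]=sensor 2[8]; then 3 at sensor 1[7]=sensor 2[9]; then 2 at sensor 1[9]=sensor 2[10]; then 5 at sensor 1[11]=sensor 2[11]; then 4 at sensor 1[12]=sensor 2[12]; then 5 at sensor 1[15]=sensor 2[13] — 10 values in the same relative order in both. dp[15][13] = 10 confirms this is the maximum.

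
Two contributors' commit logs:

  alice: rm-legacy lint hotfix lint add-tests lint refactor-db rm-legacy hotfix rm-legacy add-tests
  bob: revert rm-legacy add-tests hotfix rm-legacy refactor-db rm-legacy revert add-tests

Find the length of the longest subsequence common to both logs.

5

Match rm-legacy [1,2], hotfix [3,4], refactor-db [7,6], rm-legacy [8,7], add-tests [11,9] — 5 commits in the same relative order in both. dp[11][9] = 5 confirms this is the maximum.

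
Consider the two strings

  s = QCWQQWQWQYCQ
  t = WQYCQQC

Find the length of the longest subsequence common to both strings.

Taking Q at s[1]=t[2] → C at s[2]=t[4] → Q at s[7]=t[5] → Q at s[9]=t[6] → C at s[11]=t[7] gives a common subsequence of length 5. dp[12][7] = 5 confirms this is the maximum.

5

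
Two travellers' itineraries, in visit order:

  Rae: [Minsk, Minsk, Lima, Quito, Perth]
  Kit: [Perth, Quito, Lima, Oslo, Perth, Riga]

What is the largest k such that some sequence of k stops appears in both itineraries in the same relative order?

2

Pick Lima (Rae #3, Kit #3), Perth (Rae #5, Kit #5); all 2 stops appear in both, in order. dp[5][6] = 2 confirms this is the maximum.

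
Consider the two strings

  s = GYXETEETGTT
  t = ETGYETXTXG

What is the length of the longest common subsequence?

6

One common subsequence of length 6: G at s[1]=t[3] → Y at s[2]=t[4] → E at s[4]=t[5] → T at s[5]=t[6] → T at s[8]=t[8] → G at s[9]=t[10]. dp[11][10] = 6 confirms this is the maximum.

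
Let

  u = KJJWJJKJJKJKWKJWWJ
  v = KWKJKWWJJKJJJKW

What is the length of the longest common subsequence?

11

Pick K at u[1]=v[3]; then J at u[2]=v[4]; then W at u[4]=v[7]; then J at u[5]=v[8]; then J at u[6]=v[9]; then K at u[7]=v[10]; then J at u[8]=v[11]; then J at u[9]=v[12]; then J at u[11]=v[13]; then K at u[14]=v[14]; then W at u[17]=v[15]; all 11 characters appear in both, in order. dp[18][15] = 11 confirms this is the maximum.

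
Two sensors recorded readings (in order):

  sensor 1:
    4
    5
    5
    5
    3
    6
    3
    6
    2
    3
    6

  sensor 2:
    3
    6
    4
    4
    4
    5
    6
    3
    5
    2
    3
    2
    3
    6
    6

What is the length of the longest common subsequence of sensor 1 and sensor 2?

Match 4 (sensor 1 #1, sensor 2 #5), then 5 (sensor 1 #2, sensor 2 #6), then 5 (sensor 1 #3, sensor 2 #9), then 3 (sensor 1 #5, sensor 2 #11), then 3 (sensor 1 #7, sensor 2 #13), then 6 (sensor 1 #8, sensor 2 #14), then 6 (sensor 1 #11, sensor 2 #15) — 7 values in the same relative order in both, and the DP table's final entry dp[11][15] is also 7, so no common subsequence is longer.

7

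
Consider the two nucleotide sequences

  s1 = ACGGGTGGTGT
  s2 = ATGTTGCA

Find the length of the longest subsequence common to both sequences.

Let dp[i][j] be the LCS length of the first i bases of s1 and the first j bases of s2. dp[i][j] = dp[i-1][j-1]+1 when the i-th and j-th bases match, else max(dp[i-1][j], dp[i][j-1]).
    ·  A  T  G  T  T  G  C  A
 ·  0  0  0  0  0  0  0  0  0
 A  0  1  1  1  1  1  1  1  1
 C  0  1  1  1  1  1  1  2  2
 G  0  1  1  2  2  2  2  2  2
 G  0  1  1  2  2  2  3  3  3
 G  0  1  1  2  2  2  3  3  3
 T  0  1  2  2  3  3  3  3  3
 G  0  1  2  3  3  3  4  4  4
 G  0  1  2  3  3  3  4  4  4
 T  0  1  2  3  4  4  4  4  4
 G  0  1  2  3  4  4  5  5  5
 T  0  1  2  3  4  5  5  5  5
dp[11][8] = 5. One LCS (by backtracking along matches): AGTTG.

5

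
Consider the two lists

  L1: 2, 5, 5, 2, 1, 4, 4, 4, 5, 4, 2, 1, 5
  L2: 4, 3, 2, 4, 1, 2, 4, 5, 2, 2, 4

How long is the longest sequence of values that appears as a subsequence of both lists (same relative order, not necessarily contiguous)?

One common subsequence of length 5: 2 at L1[1]=L2[3]; then 2 at L1[4]=L2[6]; then 4 at L1[8]=L2[7]; then 5 at L1[9]=L2[8]; then 4 at L1[10]=L2[11], and the DP table's final entry dp[13][11] is also 5, so no common subsequence is longer.

5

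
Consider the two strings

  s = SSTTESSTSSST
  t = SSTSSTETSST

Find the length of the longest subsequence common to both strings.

Match S at s[1]=t[1], then S at s[2]=t[2], then T at s[3]=t[3], then T at s[4]=t[6], then E at s[5]=t[7], then T at s[8]=t[8], then S at s[10]=t[9], then S at s[11]=t[10], then T at s[12]=t[11] — 9 characters in the same relative order in both. dp[12][11] = 9 confirms this is the maximum.

9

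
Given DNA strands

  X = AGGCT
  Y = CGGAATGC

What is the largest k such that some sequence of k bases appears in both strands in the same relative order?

3

Let dp[i][j] be the LCS length of the first i bases of X and the first j bases of Y. dp[i][j] = dp[i-1][j-1]+1 when the i-th and j-th bases match, else max(dp[i-1][j], dp[i][j-1]).
    ·  C  G  G  A  A  T  G  C
 ·  0  0  0  0  0  0  0  0  0
 A  0  0  0  0  1  1  1  1  1
 G  0  0  1  1  1  1  1  2  2
 G  0  0  1  2  2  2  2  2  2
 C  0  1  1  2  2  2  2  2  3
 T  0  1  1  2  2  2  3  3  3
dp[5][8] = 3. One LCS (by backtracking along matches): AGC.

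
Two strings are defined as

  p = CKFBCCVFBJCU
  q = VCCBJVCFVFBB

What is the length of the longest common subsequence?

6

One common subsequence of length 6: C at p[1]=q[3], B at p[4]=q[4], C at p[5]=q[7], V at p[7]=q[9], F at p[8]=q[10], B at p[9]=q[12]. The LCS DP gives dp[12][12] = 6, so this is optimal.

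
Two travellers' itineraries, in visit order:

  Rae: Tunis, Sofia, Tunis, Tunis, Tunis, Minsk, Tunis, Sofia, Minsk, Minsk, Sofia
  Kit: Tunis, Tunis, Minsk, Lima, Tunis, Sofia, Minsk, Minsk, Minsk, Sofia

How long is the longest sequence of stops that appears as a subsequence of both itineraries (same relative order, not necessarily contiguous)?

Pick Tunis at Rae[4]=Kit[1], then Tunis at Rae[5]=Kit[2], then Minsk at Rae[6]=Kit[3], then Tunis at Rae[7]=Kit[5], then Sofia at Rae[8]=Kit[6], then Minsk at Rae[9]=Kit[8], then Minsk at Rae[10]=Kit[9], then Sofia at Rae[11]=Kit[10]; all 8 stops appear in both, in order, and the DP table's final entry dp[11][10] is also 8, so no common subsequence is longer.

8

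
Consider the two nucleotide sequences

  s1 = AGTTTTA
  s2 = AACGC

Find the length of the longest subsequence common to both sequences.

Taking A at s1[1]=s2[2] → G at s1[2]=s2[4] gives a common subsequence of length 2. Since dp[7][5] = 2, nothing longer is possible.

2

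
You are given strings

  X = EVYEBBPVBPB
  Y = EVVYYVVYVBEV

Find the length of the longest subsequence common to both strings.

Taking E at X[1]=Y[1] → V at X[2]=Y[7] → Y at X[3]=Y[8] → E at X[4]=Y[11] → V at X[8]=Y[12] gives a common subsequence of length 5. The LCS DP gives dp[11][12] = 5, so this is optimal.

5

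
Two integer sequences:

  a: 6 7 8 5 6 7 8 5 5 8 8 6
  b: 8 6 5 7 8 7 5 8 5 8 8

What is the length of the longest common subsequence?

Let dp[i][j] be the LCS length of the first i values of a and the first j values of b. dp[i][j] = dp[i-1][j-1]+1 when the i-th and j-th values match, else max(dp[i-1][j], dp[i][j-1]).
    ·  8  6  5  7  8  7  5  8  5  8  8
 ·  0  0  0  0  0  0  0  0  0  0  0  0
 6  0  0  1  1  1  1  1  1  1  1  1  1
 7  0  0  1  1  2  2  2  2  2  2  2  2
 8  0  1  1  1  2  3  3  3  3  3  3  3
 5  0  1  1  2  2  3  3  4  4  4  4  4
 6  0  1  2  2  2  3  3  4  4  4  4  4
 7  0  1  2  2  3  3  4  4  4  4  4  4
 8  0  1  2  2  3  4  4  4  5  5  5  5
 5  0  1  2  3  3  4  4  5  5  6  6  6
 5  0  1  2  3  3  4  4  5  5  6  6  6
 8  0  1  2  3  3  4  4  5  6  6  7  7
 8  0  1  2  3  3  4  4  5  6  6  7  8
 6  0  1  2  3  3  4  4  5  6  6  7  8
dp[12][11] = 8. One LCS (by backtracking along matches): 6, 7, 8, 5, 8, 5, 8, 8.

8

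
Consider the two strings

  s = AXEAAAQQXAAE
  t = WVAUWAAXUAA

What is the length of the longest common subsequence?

6

Let dp[i][j] be the LCS length of the first i characters of s and the first j characters of t. dp[i][j] = dp[i-1][j-1]+1 when the i-th and j-th characters match, else max(dp[i-1][j], dp[i][j-1]).
    ·  W  V  A  U  W  A  A  X  U  A  A
 ·  0  0  0  0  0  0  0  0  0  0  0  0
 A  0  0  0  1  1  1  1  1  1  1  1  1
 X  0  0  0  1  1  1  1  1  2  2  2  2
 E  0  0  0  1  1  1  1  1  2  2  2  2
 A  0  0  0  1  1  1  2  2  2  2  3  3
 A  0  0  0  1  1  1  2  3  3  3  3  4
 A  0  0  0  1  1  1  2  3  3  3  4  4
 Q  0  0  0  1  1  1  2  3  3  3  4  4
 Q  0  0  0  1  1  1  2  3  3  3  4  4
 X  0  0  0  1  1  1  2  3  4  4  4  4
 A  0  0  0  1  1  1  2  3  4  4  5  5
 A  0  0  0  1  1  1  2  3  4  4  5  6
 E  0  0  0  1  1  1  2  3  4  4  5  6
dp[12][11] = 6. One LCS (by backtracking along matches): AAAXAA.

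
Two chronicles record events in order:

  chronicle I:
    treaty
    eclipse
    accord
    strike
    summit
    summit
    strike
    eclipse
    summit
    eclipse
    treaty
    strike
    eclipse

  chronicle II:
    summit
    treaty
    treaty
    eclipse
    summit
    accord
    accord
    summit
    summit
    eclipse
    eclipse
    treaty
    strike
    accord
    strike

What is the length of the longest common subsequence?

Taking treaty [1,3]; then eclipse [2,4]; then accord [3,7]; then summit [5,8]; then summit [6,9]; then eclipse [8,10]; then eclipse [10,11]; then treaty [11,12]; then strike [12,15] gives a common subsequence of length 9. The LCS DP gives dp[13][15] = 9, so this is optimal.

9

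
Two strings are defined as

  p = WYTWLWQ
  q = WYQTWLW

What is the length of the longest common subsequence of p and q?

6

Let dp[i][j] be the LCS length of the first i characters of p and the first j characters of q. dp[i][j] = dp[i-1][j-1]+1 when the i-th and j-th characters match, else max(dp[i-1][j], dp[i][j-1]).
    ·  W  Y  Q  T  W  L  W
 ·  0  0  0  0  0  0  0  0
 W  0  1  1  1  1  1  1  1
 Y  0  1  2  2  2  2  2  2
 T  0  1  2  2  3  3  3  3
 W  0  1  2  2  3  4  4  4
 L  0  1  2  2  3  4  5  5
 W  0  1  2  2  3  4  5  6
 Q  0  1  2  3  3  4  5  6
dp[7][7] = 6. One LCS (by backtracking along matches): WYTWLW.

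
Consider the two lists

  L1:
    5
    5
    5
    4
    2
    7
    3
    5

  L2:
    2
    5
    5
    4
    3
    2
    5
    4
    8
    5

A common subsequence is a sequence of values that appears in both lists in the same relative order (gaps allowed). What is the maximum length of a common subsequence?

Let dp[i][j] be the LCS length of the first i values of L1 and the first j values of L2. dp[i][j] = dp[i-1][j-1]+1 when the i-th and j-th values match, else max(dp[i-1][j], dp[i][j-1]).
    ·  2  5  5  4  3  2  5  4  8  5
 ·  0  0  0  0  0  0  0  0  0  0  0
 5  0  0  1  1  1  1  1  1  1  1  1
 5  0  0  1  2  2  2  2  2  2  2  2
 5  0  0  1  2  2  2  2  3  3  3  3
 4  0  0  1  2  3  3  3  3  4  4  4
 2  0  1  1  2  3  3  4  4  4  4  4
 7  0  1  1  2  3  3  4  4  4  4  4
 3  0  1  1  2  3  4  4  4  4  4  4
 5  0  1  2  2  3  4  4  5  5  5  5
dp[8][10] = 5. One LCS (by backtracking along matches): 5, 5, 5, 4, 5.

5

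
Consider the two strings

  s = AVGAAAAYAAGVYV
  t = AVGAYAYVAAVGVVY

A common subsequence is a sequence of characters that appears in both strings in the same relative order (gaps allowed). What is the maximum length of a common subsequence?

Match A at s[1]=t[1], then V at s[2]=t[2], then G at s[3]=t[3], then A at s[4]=t[4], then A at s[7]=t[6], then Y at s[8]=t[7], then A at s[9]=t[9], then A at s[10]=t[10], then G at s[11]=t[12], then V at s[12]=t[14], then Y at s[13]=t[15] — 11 characters in the same relative order in both, and the DP table's final entry dp[14][15] is also 11, so no common subsequence is longer.

11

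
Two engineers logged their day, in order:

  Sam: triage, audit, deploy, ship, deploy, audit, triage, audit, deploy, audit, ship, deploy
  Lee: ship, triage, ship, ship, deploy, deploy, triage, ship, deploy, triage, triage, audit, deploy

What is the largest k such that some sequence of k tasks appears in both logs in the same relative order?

7

Pick triage [1,2]; then deploy [3,6]; then ship [4,8]; then deploy [5,9]; then triage [7,11]; then audit [10,12]; then deploy [12,13]; all 7 tasks appear in both, in order. The LCS DP gives dp[12][13] = 7, so this is optimal.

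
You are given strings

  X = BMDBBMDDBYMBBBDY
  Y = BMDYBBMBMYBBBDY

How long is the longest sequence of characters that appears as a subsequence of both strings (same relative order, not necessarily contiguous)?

13

One common subsequence of length 13: B [1,1] → M [2,2] → D [3,3] → B [4,5] → B [5,6] → M [6,7] → B [9,8] → Y [10,10] → B [12,11] → B [13,12] → B [14,13] → D [15,14] → Y [16,15]. Since dp[16][15] = 13, nothing longer is possible.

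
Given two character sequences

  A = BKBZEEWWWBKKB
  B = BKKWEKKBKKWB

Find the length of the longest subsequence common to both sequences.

7

Match B at A[1]=B[1], K at A[2]=B[3], E at A[5]=B[5], B at A[10]=B[8], K at A[11]=B[9], K at A[12]=B[10], B at A[13]=B[12] — 7 characters in the same relative order in both. The LCS DP gives dp[13][12] = 7, so this is optimal.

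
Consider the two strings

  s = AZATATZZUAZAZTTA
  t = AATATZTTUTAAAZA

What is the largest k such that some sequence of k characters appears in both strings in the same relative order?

Taking A (s #1, t #1) → A (s #3, t #2) → T (s #4, t #3) → A (s #5, t #4) → T (s #6, t #5) → Z (s #7, t #6) → U (s #9, t #9) → A (s #10, t #12) → A (s #12, t #13) → Z (s #13, t #14) → A (s #16, t #15) gives a common subsequence of length 11. The LCS DP gives dp[16][15] = 11, so this is optimal.

11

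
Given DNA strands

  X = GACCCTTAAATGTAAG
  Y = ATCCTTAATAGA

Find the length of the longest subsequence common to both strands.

10

Taking A [2,1], then C [4,3], then C [5,4], then T [6,5], then T [7,6], then A [8,7], then A [9,8], then A [10,10], then G [12,11], then A [15,12] gives a common subsequence of length 10, and the DP table's final entry dp[16][12] is also 10, so no common subsequence is longer.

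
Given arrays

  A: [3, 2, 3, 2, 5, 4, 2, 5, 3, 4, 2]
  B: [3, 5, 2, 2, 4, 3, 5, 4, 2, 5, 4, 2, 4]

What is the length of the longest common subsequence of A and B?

9

Taking 3 at A[1]=B[1] → 2 at A[2]=B[4] → 3 at A[3]=B[6] → 5 at A[5]=B[7] → 4 at A[6]=B[8] → 2 at A[7]=B[9] → 5 at A[8]=B[10] → 4 at A[10]=B[11] → 2 at A[11]=B[12] gives a common subsequence of length 9, and the DP table's final entry dp[11][13] is also 9, so no common subsequence is longer.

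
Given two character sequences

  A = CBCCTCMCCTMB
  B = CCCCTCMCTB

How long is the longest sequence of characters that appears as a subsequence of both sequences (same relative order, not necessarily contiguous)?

Let dp[i][j] be the LCS length of the first i characters of A and the first j characters of B. dp[i][j] = dp[i-1][j-1]+1 when the i-th and j-th characters match, else max(dp[i-1][j], dp[i][j-1]).
    ·  C  C  C  C  T  C  M  C  T  B
 ·  0  0  0  0  0  0  0  0  0  0  0
 C  0  1  1  1  1  1  1  1  1  1  1
 B  0  1  1  1  1  1  1  1  1  1  2
 C  0  1  2  2  2  2  2  2  2  2  2
 C  0  1  2  3  3  3  3  3  3  3  3
 T  0  1  2  3  3  4  4  4  4  4  4
 C  0  1  2  3  4  4  5  5  5  5  5
 M  0  1  2  3  4  4  5  6  6  6  6
 C  0  1  2  3  4  4  5  6  7  7  7
 C  0  1  2  3  4  4  5  6  7  7  7
 T  0  1  2  3  4  5  5  6  7  8  8
 M  0  1  2  3  4  5  5  6  7  8  8
 B  0  1  2  3  4  5  5  6  7  8  9
dp[12][10] = 9. One LCS (by backtracking along matches): CCCTCMCTB.

9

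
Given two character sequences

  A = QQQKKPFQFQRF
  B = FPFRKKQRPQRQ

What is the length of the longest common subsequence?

5

One common subsequence of length 5: K at A[4]=B[5], K at A[5]=B[6], P at A[6]=B[9], Q at A[8]=B[10], Q at A[10]=B[12]. Since dp[12][12] = 5, nothing longer is possible.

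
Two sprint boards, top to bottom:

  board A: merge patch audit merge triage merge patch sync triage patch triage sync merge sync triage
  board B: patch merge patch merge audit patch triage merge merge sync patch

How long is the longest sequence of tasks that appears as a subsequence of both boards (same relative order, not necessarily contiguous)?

Taking merge [1,2], then patch [2,3], then audit [3,5], then merge [4,8], then merge [6,9], then sync [8,10], then patch [10,11] gives a common subsequence of length 7. dp[15][11] = 7 confirms this is the maximum.

7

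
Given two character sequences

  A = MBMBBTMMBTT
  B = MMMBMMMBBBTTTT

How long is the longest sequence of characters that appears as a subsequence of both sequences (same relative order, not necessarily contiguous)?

8

Match M at A[1]=B[3], B at A[2]=B[4], M at A[3]=B[7], B at A[4]=B[9], B at A[5]=B[10], T at A[6]=B[12], T at A[10]=B[13], T at A[11]=B[14] — 8 characters in the same relative order in both, and the DP table's final entry dp[11][14] is also 8, so no common subsequence is longer.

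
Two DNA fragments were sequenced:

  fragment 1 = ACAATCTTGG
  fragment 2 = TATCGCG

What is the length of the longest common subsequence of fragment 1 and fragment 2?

Taking A (fragment 1 #4, fragment 2 #2) → T (fragment 1 #5, fragment 2 #3) → C (fragment 1 #6, fragment 2 #4) → G (fragment 1 #9, fragment 2 #5) → G (fragment 1 #10, fragment 2 #7) gives a common subsequence of length 5. Since dp[10][7] = 5, nothing longer is possible.

5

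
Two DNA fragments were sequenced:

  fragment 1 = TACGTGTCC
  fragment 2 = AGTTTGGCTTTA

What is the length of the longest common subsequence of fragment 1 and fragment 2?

5

Let dp[i][j] be the LCS length of the first i bases of fragment 1 and the first j bases of fragment 2. dp[i][j] = dp[i-1][j-1]+1 when the i-th and j-th bases match, else max(dp[i-1][j], dp[i][j-1]).
    ·  A  G  T  T  T  G  G  C  T  T  T  A
 ·  0  0  0  0  0  0  0  0  0  0  0  0  0
 T  0  0  0  1  1  1  1  1  1  1  1  1  1
 A  0  1  1  1  1  1  1  1  1  1  1  1  2
 C  0  1  1  1  1  1  1  1  2  2  2  2  2
 G  0  1  2  2  2  2  2  2  2  2  2  2  2
 T  0  1  2  3  3  3  3  3  3  3  3  3  3
 G  0  1  2  3  3  3  4  4  4  4  4  4  4
 T  0  1  2  3  4  4  4  4  4  5  5  5  5
 C  0  1  2  3  4  4  4  4  5  5  5  5  5
 C  0  1  2  3  4  4  4  4  5  5  5  5  5
dp[9][12] = 5. One LCS (by backtracking along matches): AGTGT.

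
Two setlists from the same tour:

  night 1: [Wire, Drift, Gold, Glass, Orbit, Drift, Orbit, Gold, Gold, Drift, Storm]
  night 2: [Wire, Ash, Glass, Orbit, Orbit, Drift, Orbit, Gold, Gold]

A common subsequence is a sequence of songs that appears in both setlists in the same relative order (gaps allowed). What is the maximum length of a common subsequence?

7

Taking Wire (night 1 #1, night 2 #1), Glass (night 1 #4, night 2 #3), Orbit (night 1 #5, night 2 #5), Drift (night 1 #6, night 2 #6), Orbit (night 1 #7, night 2 #7), Gold (night 1 #8, night 2 #8), Gold (night 1 #9, night 2 #9) gives a common subsequence of length 7. The LCS DP gives dp[11][9] = 7, so this is optimal.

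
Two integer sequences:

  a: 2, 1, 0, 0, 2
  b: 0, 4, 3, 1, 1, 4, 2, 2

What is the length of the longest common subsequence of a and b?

Let dp[i][j] be the LCS length of the first i values of a and the first j values of b. dp[i][j] = dp[i-1][j-1]+1 when the i-th and j-th values match, else max(dp[i-1][j], dp[i][j-1]).
    ·  0  4  3  1  1  4  2  2
 ·  0  0  0  0  0  0  0  0  0
 2  0  0  0  0  0  0  0  1  1
 1  0  0  0  0  1  1  1  1  1
 0  0  1  1  1  1  1  1  1  1
 0  0  1  1  1  1  1  1  1  1
 2  0  1  1  1  1  1  1  2  2
dp[5][8] = 2. One LCS (by backtracking along matches): 2, 2.

2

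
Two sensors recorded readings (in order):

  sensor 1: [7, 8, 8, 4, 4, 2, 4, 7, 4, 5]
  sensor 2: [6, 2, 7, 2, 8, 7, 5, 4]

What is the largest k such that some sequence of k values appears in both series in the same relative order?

Let dp[i][j] be the LCS length of the first i values of sensor 1 and the first j values of sensor 2. dp[i][j] = dp[i-1][j-1]+1 when the i-th and j-th values match, else max(dp[i-1][j], dp[i][j-1]).
    ·  6  2  7  2  8  7  5  4
 ·  0  0  0  0  0  0  0  0  0
 7  0  0  0  1  1  1  1  1  1
 8  0  0  0  1  1  2  2  2  2
 8  0  0  0  1  1  2  2  2  2
 4  0  0  0  1  1  2  2  2  3
 4  0  0  0  1  1  2  2  2  3
 2  0  0  1  1  2  2  2  2  3
 4  0  0  1  1  2  2  2  2  3
 7  0  0  1  2  2  2  3  3  3
 4  0  0  1  2  2  2  3  3  4
 5  0  0  1  2  2  2  3  4  4
dp[10][8] = 4. One LCS (by backtracking along matches): 7, 8, 7, 4.

4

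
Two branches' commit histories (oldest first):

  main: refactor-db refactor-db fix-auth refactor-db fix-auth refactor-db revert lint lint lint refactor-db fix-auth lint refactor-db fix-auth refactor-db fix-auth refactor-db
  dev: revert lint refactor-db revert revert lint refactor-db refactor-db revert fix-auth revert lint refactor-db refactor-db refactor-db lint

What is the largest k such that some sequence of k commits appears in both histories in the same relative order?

One common subsequence of length 9: refactor-db [1,3], refactor-db [2,7], refactor-db [4,8], fix-auth [5,10], revert [7,11], lint [10,12], refactor-db [11,13], refactor-db [14,14], refactor-db [16,15]. dp[18][16] = 9 confirms this is the maximum.

9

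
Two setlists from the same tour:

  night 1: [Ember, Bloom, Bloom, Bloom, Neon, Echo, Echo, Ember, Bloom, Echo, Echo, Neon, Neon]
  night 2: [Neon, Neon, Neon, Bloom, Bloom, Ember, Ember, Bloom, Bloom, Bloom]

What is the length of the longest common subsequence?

4

Taking Ember (night 1 #1, night 2 #7), Bloom (night 1 #3, night 2 #8), Bloom (night 1 #4, night 2 #9), Bloom (night 1 #9, night 2 #10) gives a common subsequence of length 4. dp[13][10] = 4 confirms this is the maximum.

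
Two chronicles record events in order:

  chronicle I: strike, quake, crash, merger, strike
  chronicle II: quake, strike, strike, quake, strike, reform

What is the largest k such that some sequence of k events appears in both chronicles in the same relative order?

3

Match strike [1,3] → quake [2,4] → strike [5,5] — 3 events in the same relative order in both, and the DP table's final entry dp[5][6] is also 3, so no common subsequence is longer.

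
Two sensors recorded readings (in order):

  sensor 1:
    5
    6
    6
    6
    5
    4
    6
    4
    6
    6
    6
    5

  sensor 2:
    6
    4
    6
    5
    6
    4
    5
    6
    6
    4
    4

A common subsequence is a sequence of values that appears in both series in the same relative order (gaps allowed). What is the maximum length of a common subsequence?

Let dp[i][j] be the LCS length of the first i values of sensor 1 and the first j values of sensor 2. dp[i][j] = dp[i-1][j-1]+1 when the i-th and j-th values match, else max(dp[i-1][j], dp[i][j-1]).
    ·  6  4  6  5  6  4  5  6  6  4  4
 ·  0  0  0  0  0  0  0  0  0  0  0  0
 5  0  0  0  0  1  1  1  1  1  1  1  1
 6  0  1  1  1  1  2  2  2  2  2  2  2
 6  0  1  1  2  2  2  2  2  3  3  3  3
 6  0  1  1  2  2  3  3  3  3  4  4  4
 5  0  1  1  2  3  3  3  4  4  4  4  4
 4  0  1  2  2  3  3  4  4  4  4  5  5
 6  0  1  2  3  3  4  4  4  5  5  5  5
 4  0  1  2  3  3  4  5  5  5  5  6  6
 6  0  1  2  3  3  4  5  5  6  6  6  6
 6  0  1  2  3  3  4  5  5  6  7  7  7
 6  0  1  2  3  3  4  5  5  6  7  7  7
 5  0  1  2  3  4  4  5  6  6  7  7  7
dp[12][11] = 7. One LCS (by backtracking along matches): 6, 6, 5, 6, 4, 6, 6.

7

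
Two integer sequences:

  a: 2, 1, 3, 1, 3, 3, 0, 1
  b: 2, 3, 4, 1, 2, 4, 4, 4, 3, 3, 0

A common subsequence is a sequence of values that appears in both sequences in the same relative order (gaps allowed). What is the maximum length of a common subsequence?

6

Let dp[i][j] be the LCS length of the first i values of a and the first j values of b. dp[i][j] = dp[i-1][j-1]+1 when the i-th and j-th values match, else max(dp[i-1][j], dp[i][j-1]).
    ·  2  3  4  1  2  4  4  4  3  3  0
 ·  0  0  0  0  0  0  0  0  0  0  0  0
 2  0  1  1  1  1  1  1  1  1  1  1  1
 1  0  1  1  1  2  2  2  2  2  2  2  2
 3  0  1  2  2  2  2  2  2  2  3  3  3
 1  0  1  2  2  3  3  3  3  3  3  3  3
 3  0  1  2  2  3  3  3  3  3  4  4  4
 3  0  1  2  2  3  3  3  3  3  4  5  5
 0  0  1  2  2  3  3  3  3  3  4  5  6
 1  0  1  2  2  3  3  3  3  3  4  5  6
dp[8][11] = 6. One LCS (by backtracking along matches): 2, 3, 1, 3, 3, 0.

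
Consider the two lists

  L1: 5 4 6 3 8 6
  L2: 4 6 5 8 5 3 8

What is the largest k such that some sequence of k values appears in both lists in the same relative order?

Taking 4 (L1 #2, L2 #1), 6 (L1 #3, L2 #2), 3 (L1 #4, L2 #6), 8 (L1 #5, L2 #7) gives a common subsequence of length 4. The LCS DP gives dp[6][7] = 4, so this is optimal.

4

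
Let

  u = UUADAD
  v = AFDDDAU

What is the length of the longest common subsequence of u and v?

Taking A [3,1] → D [4,5] → A [5,6] gives a common subsequence of length 3, and the DP table's final entry dp[6][7] is also 3, so no common subsequence is longer.

3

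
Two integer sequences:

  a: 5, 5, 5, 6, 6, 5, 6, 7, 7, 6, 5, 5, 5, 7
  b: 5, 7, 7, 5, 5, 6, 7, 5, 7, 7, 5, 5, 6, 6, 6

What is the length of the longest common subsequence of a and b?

9

One common subsequence of length 9: 5 at a[1]=b[1] → 5 at a[2]=b[4] → 5 at a[3]=b[5] → 6 at a[4]=b[6] → 5 at a[6]=b[8] → 7 at a[8]=b[9] → 7 at a[9]=b[10] → 5 at a[11]=b[11] → 5 at a[12]=b[12]. The LCS DP gives dp[14][15] = 9, so this is optimal.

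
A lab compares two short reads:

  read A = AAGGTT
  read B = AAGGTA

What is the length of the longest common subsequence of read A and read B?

Taking A [1,1], A [2,2], G [3,3], G [4,4], T [5,5] gives a common subsequence of length 5. Since dp[6][6] = 5, nothing longer is possible.

5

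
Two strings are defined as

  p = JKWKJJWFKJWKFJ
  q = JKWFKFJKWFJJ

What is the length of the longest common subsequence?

Pick J at p[1]=q[1]; then K at p[2]=q[2]; then W at p[3]=q[3]; then K at p[4]=q[5]; then J at p[5]=q[7]; then W at p[7]=q[9]; then F at p[8]=q[10]; then J at p[10]=q[11]; then J at p[14]=q[12]; all 9 characters appear in both, in order. The LCS DP gives dp[14][12] = 9, so this is optimal.

9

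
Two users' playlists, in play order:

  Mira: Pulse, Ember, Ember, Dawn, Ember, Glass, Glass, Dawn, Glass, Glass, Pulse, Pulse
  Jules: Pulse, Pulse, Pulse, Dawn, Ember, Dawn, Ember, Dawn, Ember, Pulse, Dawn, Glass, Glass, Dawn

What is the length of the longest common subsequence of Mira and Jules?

8

Pick Pulse at Mira[1]=Jules[3]; then Ember at Mira[2]=Jules[5]; then Ember at Mira[3]=Jules[7]; then Dawn at Mira[4]=Jules[8]; then Ember at Mira[5]=Jules[9]; then Glass at Mira[6]=Jules[12]; then Glass at Mira[7]=Jules[13]; then Dawn at Mira[8]=Jules[14]; all 8 songs appear in both, in order. Since dp[12][14] = 8, nothing longer is possible.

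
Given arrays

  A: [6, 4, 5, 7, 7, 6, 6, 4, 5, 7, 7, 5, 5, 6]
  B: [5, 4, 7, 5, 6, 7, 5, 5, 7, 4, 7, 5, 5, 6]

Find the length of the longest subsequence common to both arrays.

Taking 4 at A[2]=B[2], 5 at A[3]=B[4], 7 at A[4]=B[6], 7 at A[5]=B[9], 4 at A[8]=B[10], 7 at A[11]=B[11], 5 at A[12]=B[12], 5 at A[13]=B[13], 6 at A[14]=B[14] gives a common subsequence of length 9. Since dp[14][14] = 9, nothing longer is possible.

9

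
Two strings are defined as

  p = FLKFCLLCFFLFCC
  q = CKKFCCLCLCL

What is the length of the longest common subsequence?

7

Taking K at p[3]=q[3], F at p[4]=q[4], C at p[5]=q[6], L at p[6]=q[7], L at p[7]=q[9], C at p[8]=q[10], L at p[11]=q[11] gives a common subsequence of length 7. The LCS DP gives dp[14][11] = 7, so this is optimal.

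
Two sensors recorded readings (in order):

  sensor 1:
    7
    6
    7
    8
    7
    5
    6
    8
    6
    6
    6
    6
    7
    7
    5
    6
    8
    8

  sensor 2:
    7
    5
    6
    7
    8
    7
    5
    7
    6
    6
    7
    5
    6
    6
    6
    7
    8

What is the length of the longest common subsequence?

13

Taking 7 [1,1], then 6 [2,3], then 7 [3,4], then 8 [4,5], then 7 [5,6], then 5 [6,7], then 6 [7,9], then 6 [9,10], then 6 [10,13], then 6 [11,14], then 6 [12,15], then 7 [14,16], then 8 [18,17] gives a common subsequence of length 13. Since dp[18][17] = 13, nothing longer is possible.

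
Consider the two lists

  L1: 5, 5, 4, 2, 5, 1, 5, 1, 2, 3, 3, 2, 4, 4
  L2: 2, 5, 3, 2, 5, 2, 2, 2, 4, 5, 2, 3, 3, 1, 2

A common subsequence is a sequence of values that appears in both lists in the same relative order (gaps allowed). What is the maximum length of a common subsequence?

One common subsequence of length 8: 5 (L1 #1, L2 #2), then 5 (L1 #2, L2 #5), then 4 (L1 #3, L2 #9), then 5 (L1 #7, L2 #10), then 2 (L1 #9, L2 #11), then 3 (L1 #10, L2 #12), then 3 (L1 #11, L2 #13), then 2 (L1 #12, L2 #15). Since dp[14][15] = 8, nothing longer is possible.

8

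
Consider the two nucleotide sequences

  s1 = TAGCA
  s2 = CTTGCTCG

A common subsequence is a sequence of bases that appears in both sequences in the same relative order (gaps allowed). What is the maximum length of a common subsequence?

3

Let dp[i][j] be the LCS length of the first i bases of s1 and the first j bases of s2. dp[i][j] = dp[i-1][j-1]+1 when the i-th and j-th bases match, else max(dp[i-1][j], dp[i][j-1]).
    ·  C  T  T  G  C  T  C  G
 ·  0  0  0  0  0  0  0  0  0
 T  0  0  1  1  1  1  1  1  1
 A  0  0  1  1  1  1  1  1  1
 G  0  0  1  1  2  2  2  2  2
 C  0  1  1  1  2  3  3  3  3
 A  0  1  1  1  2  3  3  3  3
dp[5][8] = 3. One LCS (by backtracking along matches): TGC.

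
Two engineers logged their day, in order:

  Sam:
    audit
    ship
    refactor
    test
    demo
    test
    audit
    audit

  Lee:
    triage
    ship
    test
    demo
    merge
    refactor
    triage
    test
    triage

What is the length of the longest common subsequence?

One common subsequence of length 4: ship (Sam #2, Lee #2); then test (Sam #4, Lee #3); then demo (Sam #5, Lee #4); then test (Sam #6, Lee #8), and the DP table's final entry dp[8][9] is also 4, so no common subsequence is longer.

4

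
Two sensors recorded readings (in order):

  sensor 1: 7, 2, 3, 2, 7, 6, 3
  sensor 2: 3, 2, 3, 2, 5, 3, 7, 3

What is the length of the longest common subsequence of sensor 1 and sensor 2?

5

Let dp[i][j] be the LCS length of the first i values of sensor 1 and the first j values of sensor 2. dp[i][j] = dp[i-1][j-1]+1 when the i-th and j-th values match, else max(dp[i-1][j], dp[i][j-1]).
    ·  3  2  3  2  5  3  7  3
 ·  0  0  0  0  0  0  0  0  0
 7  0  0  0  0  0  0  0  1  1
 2  0  0  1  1  1  1  1  1  1
 3  0  1  1  2  2  2  2  2  2
 2  0  1  2  2  3  3  3  3  3
 7  0  1  2  2  3  3  3  4  4
 6  0  1  2  2  3  3  3  4  4
 3  0  1  2  3  3  3  4  4  5
dp[7][8] = 5. One LCS (by backtracking along matches): 2, 3, 2, 7, 3.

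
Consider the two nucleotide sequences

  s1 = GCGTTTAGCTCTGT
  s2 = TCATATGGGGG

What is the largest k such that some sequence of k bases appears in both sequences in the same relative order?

Taking C [2,2], T [4,4], T [5,6], G [8,10], G [13,11] gives a common subsequence of length 5, and the DP table's final entry dp[14][11] is also 5, so no common subsequence is longer.

5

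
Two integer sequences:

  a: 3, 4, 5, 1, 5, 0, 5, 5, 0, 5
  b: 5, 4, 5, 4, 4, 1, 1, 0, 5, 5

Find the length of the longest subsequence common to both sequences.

6

Match 4 at a[2]=b[2], then 5 at a[3]=b[3], then 1 at a[4]=b[7], then 0 at a[6]=b[8], then 5 at a[8]=b[9], then 5 at a[10]=b[10] — 6 values in the same relative order in both. Since dp[10][10] = 6, nothing longer is possible.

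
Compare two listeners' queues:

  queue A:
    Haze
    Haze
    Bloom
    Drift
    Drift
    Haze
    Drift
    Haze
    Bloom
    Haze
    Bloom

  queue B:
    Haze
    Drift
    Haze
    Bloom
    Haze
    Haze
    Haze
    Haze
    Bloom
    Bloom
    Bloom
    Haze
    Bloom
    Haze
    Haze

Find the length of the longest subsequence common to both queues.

8

Pick Haze at queue A[1]=queue B[1], then Haze at queue A[2]=queue B[3], then Bloom at queue A[3]=queue B[4], then Haze at queue A[6]=queue B[7], then Haze at queue A[8]=queue B[8], then Bloom at queue A[9]=queue B[11], then Haze at queue A[10]=queue B[12], then Bloom at queue A[11]=queue B[13]; all 8 songs appear in both, in order, and the DP table's final entry dp[11][15] is also 8, so no common subsequence is longer.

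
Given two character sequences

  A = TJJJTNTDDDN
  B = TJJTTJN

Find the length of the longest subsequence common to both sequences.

6

Taking T (A #1, B #1), J (A #3, B #2), J (A #4, B #3), T (A #5, B #4), T (A #7, B #5), N (A #11, B #7) gives a common subsequence of length 6, and the DP table's final entry dp[11][7] is also 6, so no common subsequence is longer.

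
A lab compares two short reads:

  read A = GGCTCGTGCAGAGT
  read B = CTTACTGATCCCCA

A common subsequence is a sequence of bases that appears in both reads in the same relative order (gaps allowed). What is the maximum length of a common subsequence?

Taking C (read A #3, read B #1), T (read A #4, read B #3), C (read A #5, read B #5), G (read A #6, read B #7), T (read A #7, read B #9), C (read A #9, read B #13), A (read A #12, read B #14) gives a common subsequence of length 7. Since dp[14][14] = 7, nothing longer is possible.

7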